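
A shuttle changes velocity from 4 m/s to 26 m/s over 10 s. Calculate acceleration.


Given: initial velocity v0 = 4 m/s, final velocity v = 26 m/s, time t = 10 s
Using a = (v - v0) / t
a = (26 - 4) / 10
a = 22 / 10
a = 11/5 m/s^2

11/5 m/s^2


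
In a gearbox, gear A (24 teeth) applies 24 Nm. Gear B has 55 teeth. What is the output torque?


Given: N1 = 24, N2 = 55, T1 = 24 Nm
Using T2/T1 = N2/N1
T2 = T1 * N2 / N1
T2 = 24 * 55 / 24
T2 = 1320 / 24
T2 = 55 Nm

55 Nm


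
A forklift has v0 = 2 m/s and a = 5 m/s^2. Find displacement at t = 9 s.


Given: v0 = 2 m/s, a = 5 m/s^2, t = 9 s
Using s = v0*t + (1/2)*a*t^2
s = 2*9 + (1/2)*5*9^2
s = 18 + (1/2)*405
s = 18 + 405/2
s = 441/2

441/2 m


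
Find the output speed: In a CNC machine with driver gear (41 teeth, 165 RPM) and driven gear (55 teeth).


Given: N1 = 41 teeth, w1 = 165 RPM, N2 = 55 teeth
Using N1*w1 = N2*w2
w2 = N1*w1 / N2
w2 = 41*165 / 55
w2 = 6765 / 55
w2 = 123 RPM

123 RPM


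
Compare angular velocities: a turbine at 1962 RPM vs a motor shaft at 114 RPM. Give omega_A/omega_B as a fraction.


Given: RPM_A = 1962, RPM_B = 114
omega = 2*pi*RPM/60, so omega_A/omega_B = RPM_A / RPM_B
omega_A/omega_B = 1962 / 114
omega_A/omega_B = 327/19

327/19


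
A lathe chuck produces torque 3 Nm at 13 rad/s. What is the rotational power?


Given: tau = 3 Nm, omega = 13 rad/s
Using P = tau * omega
P = 3 * 13
P = 39 W

39 W


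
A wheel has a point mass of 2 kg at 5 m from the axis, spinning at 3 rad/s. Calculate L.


Given: m = 2 kg, r = 5 m, omega = 3 rad/s
For a point mass: I = m*r^2
I = 2*5^2 = 2*25 = 50
L = I*omega = 50*3
L = 150 kg*m^2/s

150 kg*m^2/s


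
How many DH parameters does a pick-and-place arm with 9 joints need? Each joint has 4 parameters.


Given: 9 joints, 4 DH parameters per joint (d, theta, a, alpha)
Total DH parameters = number_of_joints * 4
Total = 9 * 4
Total = 36

36


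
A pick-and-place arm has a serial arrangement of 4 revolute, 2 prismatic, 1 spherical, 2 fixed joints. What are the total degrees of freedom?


Given: serial robot with 4 revolute, 2 prismatic, 1 spherical, 2 fixed joints
DOF contribution per joint type: revolute=1, prismatic=1, spherical=3, fixed=0
DOF = 4*1 + 2*1 + 1*3 + 2*0
DOF = 9

9


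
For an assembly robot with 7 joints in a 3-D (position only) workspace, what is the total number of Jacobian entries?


Given: task space dimension = 3, joints = 7
Jacobian is a 3 x 7 matrix
Total entries = rows * columns
Total = 3 * 7
Total = 21

21


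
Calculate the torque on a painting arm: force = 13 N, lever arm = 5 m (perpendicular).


Given: F = 13 N, r = 5 m, angle = 90 deg (perpendicular)
Using tau = F * r * sin(90)
sin(90) = 1
tau = 13 * 5 * 1
tau = 65 Nm

65 Nm


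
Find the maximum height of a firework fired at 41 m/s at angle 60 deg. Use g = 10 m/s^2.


Given: v0 = 41 m/s, theta = 60 deg, g = 10 m/s^2
sin^2(60) = 3/4
Using H = v0^2 * sin^2(theta) / (2*g)
H = 41^2 * 3/4 / (2*10)
H = 1681 * 3/4 / 20
H = 5043/4 / 20
H = 5043/80 m

5043/80 m


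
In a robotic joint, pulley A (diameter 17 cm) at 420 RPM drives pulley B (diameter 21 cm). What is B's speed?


Given: D1 = 17 cm, w1 = 420 RPM, D2 = 21 cm
Using D1*w1 = D2*w2
w2 = D1*w1 / D2
w2 = 17*420 / 21
w2 = 7140 / 21
w2 = 340 RPM

340 RPM


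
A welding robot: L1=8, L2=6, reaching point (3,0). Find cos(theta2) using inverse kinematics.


Given: L1 = 8, L2 = 6, target (x, y) = (3, 0)
Using cos(theta2) = (x^2 + y^2 - L1^2 - L2^2) / (2*L1*L2)
x^2 + y^2 = 3^2 + 0 = 9
L1^2 + L2^2 = 64 + 36 = 100
Numerator = 9 - 100 = -91
Denominator = 2*8*6 = 96
cos(theta2) = -91/96 = -91/96

-91/96


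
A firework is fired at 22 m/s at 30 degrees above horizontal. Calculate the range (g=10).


Given: v0 = 22 m/s, theta = 30 deg, g = 10 m/s^2
sin(2*30) = sin(60) = sqrt(3)/2
Using R = v0^2 * sin(2*theta) / g
R = 22^2 * (sqrt(3)/2) / 10
R = 484 * sqrt(3) / 20
R = 121/5*sqrt(3) m

121/5*sqrt(3) m


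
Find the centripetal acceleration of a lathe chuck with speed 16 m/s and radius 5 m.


Given: v = 16 m/s, r = 5 m
Using a_c = v^2 / r
a_c = 16^2 / 5
a_c = 256 / 5
a_c = 256/5 m/s^2

256/5 m/s^2


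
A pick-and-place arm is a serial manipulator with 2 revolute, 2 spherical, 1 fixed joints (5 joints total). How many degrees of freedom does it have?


Given: serial robot with 2 revolute, 2 spherical, 1 fixed joints
DOF contribution per joint type: revolute=1, prismatic=1, spherical=3, fixed=0
DOF = 2*1 + 2*3 + 1*0
DOF = 8

8


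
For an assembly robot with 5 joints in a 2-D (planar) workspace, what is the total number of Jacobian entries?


Given: task space dimension = 2, joints = 5
Jacobian is a 2 x 5 matrix
Total entries = rows * columns
Total = 2 * 5
Total = 10

10


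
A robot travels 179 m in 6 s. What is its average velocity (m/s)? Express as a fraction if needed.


Given: distance d = 179 m, time t = 6 s
Using v = d / t
v = 179 / 6
v = 179/6 m/s

179/6 m/s


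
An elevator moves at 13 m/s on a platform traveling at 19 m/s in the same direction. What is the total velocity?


Given: object velocity = 13 m/s, platform velocity = 19 m/s (same direction)
Using classical velocity addition: v_total = v_object + v_platform
v_total = 13 + 19
v_total = 32 m/s

32 m/s


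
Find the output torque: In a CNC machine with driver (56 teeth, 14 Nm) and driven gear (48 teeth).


Given: N1 = 56, N2 = 48, T1 = 14 Nm
Using T2/T1 = N2/N1
T2 = T1 * N2 / N1
T2 = 14 * 48 / 56
T2 = 672 / 56
T2 = 12 Nm

12 Nm


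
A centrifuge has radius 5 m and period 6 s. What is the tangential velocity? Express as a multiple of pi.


Given: radius r = 5 m, period T = 6 s
Using v = 2*pi*r / T
v = 2*pi*5 / 6
v = 10*pi / 6
v = 5/3*pi m/s

5/3*pi m/s


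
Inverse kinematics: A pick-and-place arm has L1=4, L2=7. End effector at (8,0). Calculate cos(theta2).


Given: L1 = 4, L2 = 7, target (x, y) = (8, 0)
Using cos(theta2) = (x^2 + y^2 - L1^2 - L2^2) / (2*L1*L2)
x^2 + y^2 = 8^2 + 0 = 64
L1^2 + L2^2 = 16 + 49 = 65
Numerator = 64 - 65 = -1
Denominator = 2*4*7 = 56
cos(theta2) = -1/56 = -1/56

-1/56


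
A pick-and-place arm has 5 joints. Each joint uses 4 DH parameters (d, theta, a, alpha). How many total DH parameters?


Given: 5 joints, 4 DH parameters per joint (d, theta, a, alpha)
Total DH parameters = number_of_joints * 4
Total = 5 * 4
Total = 20

20


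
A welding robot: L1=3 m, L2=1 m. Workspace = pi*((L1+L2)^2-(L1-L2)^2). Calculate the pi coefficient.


Given: L1 = 3, L2 = 1
(L1+L2)^2 = (4)^2 = 16
(L1-L2)^2 = (2)^2 = 4
Difference = 16 - 4 = 12
This equals 4*L1*L2 = 4*3*1 = 12
Workspace area = 12*pi

12


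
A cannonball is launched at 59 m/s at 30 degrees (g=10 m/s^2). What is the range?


Given: v0 = 59 m/s, theta = 30 deg, g = 10 m/s^2
sin(2*30) = sin(60) = sqrt(3)/2
Using R = v0^2 * sin(2*theta) / g
R = 59^2 * (sqrt(3)/2) / 10
R = 3481 * sqrt(3) / 20
R = 3481/20*sqrt(3) m

3481/20*sqrt(3) m


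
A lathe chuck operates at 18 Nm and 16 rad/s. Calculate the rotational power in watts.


Given: tau = 18 Nm, omega = 16 rad/s
Using P = tau * omega
P = 18 * 16
P = 288 W

288 W


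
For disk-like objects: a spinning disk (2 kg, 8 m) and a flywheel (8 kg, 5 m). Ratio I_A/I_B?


Given: M1=2 kg, R1=8 m, M2=8 kg, R2=5 m
For a disk: I = (1/2)*M*R^2, so I_A/I_B = (M1*R1^2)/(M2*R2^2)
M1*R1^2 = 2*64 = 128
M2*R2^2 = 8*25 = 200
I_A/I_B = 128/200 = 16/25

16/25


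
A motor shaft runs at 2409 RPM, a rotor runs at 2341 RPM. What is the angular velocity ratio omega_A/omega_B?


Given: RPM_A = 2409, RPM_B = 2341
omega = 2*pi*RPM/60, so omega_A/omega_B = RPM_A / RPM_B
omega_A/omega_B = 2409 / 2341
omega_A/omega_B = 2409/2341

2409/2341


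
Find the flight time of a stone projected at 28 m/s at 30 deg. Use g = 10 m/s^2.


Given: v0 = 28 m/s, theta = 30 deg, g = 10 m/s^2
sin(30) = 1/2
Using T = 2*v0*sin(theta) / g
T = 2*28*1/2 / 10
T = 28 / 10
T = 14/5 s

14/5 s


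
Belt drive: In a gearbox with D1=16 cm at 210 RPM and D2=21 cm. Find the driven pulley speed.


Given: D1 = 16 cm, w1 = 210 RPM, D2 = 21 cm
Using D1*w1 = D2*w2
w2 = D1*w1 / D2
w2 = 16*210 / 21
w2 = 3360 / 21
w2 = 160 RPM

160 RPM


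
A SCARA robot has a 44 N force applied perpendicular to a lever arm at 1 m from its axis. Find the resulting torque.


Given: F = 44 N, r = 1 m, angle = 90 deg (perpendicular)
Using tau = F * r * sin(90)
sin(90) = 1
tau = 44 * 1 * 1
tau = 44 Nm

44 Nm


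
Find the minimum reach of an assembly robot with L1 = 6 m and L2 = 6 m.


Given: L1 = 6 m, L2 = 6 m
For a 2-link planar arm, min reach = |L1 - L2| (second link folded back)
Min reach = |6 - 6|
Min reach = 0 m

0 m


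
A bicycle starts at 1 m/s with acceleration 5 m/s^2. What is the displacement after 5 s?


Given: v0 = 1 m/s, a = 5 m/s^2, t = 5 s
Using s = v0*t + (1/2)*a*t^2
s = 1*5 + (1/2)*5*5^2
s = 5 + (1/2)*125
s = 5 + 125/2
s = 135/2

135/2 m


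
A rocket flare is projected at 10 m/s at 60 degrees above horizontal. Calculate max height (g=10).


Given: v0 = 10 m/s, theta = 60 deg, g = 10 m/s^2
sin^2(60) = 3/4
Using H = v0^2 * sin^2(theta) / (2*g)
H = 10^2 * 3/4 / (2*10)
H = 100 * 3/4 / 20
H = 75 / 20
H = 15/4 m

15/4 m


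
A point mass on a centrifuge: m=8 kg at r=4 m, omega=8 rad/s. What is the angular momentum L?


Given: m = 8 kg, r = 4 m, omega = 8 rad/s
For a point mass: I = m*r^2
I = 8*4^2 = 8*16 = 128
L = I*omega = 128*8
L = 1024 kg*m^2/s

1024 kg*m^2/s


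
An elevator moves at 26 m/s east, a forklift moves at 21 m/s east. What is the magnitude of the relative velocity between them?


Given: v_A = 26 m/s east, v_B = 21 m/s east
Both move in the same direction; relative speed = |v_A - v_B|
|26 - 21| = |5|
= 5 m/s

5 m/s


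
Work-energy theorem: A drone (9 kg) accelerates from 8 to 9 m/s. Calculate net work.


Given: m = 9 kg, v0 = 8 m/s, v = 9 m/s
Using W = (1/2)*m*(v^2 - v0^2)
v^2 = 9^2 = 81
v0^2 = 8^2 = 64
v^2 - v0^2 = 81 - 64 = 17
W = (1/2)*9*17 = 153/2 J

153/2 J


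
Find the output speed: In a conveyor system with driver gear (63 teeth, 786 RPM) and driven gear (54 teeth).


Given: N1 = 63 teeth, w1 = 786 RPM, N2 = 54 teeth
Using N1*w1 = N2*w2
w2 = N1*w1 / N2
w2 = 63*786 / 54
w2 = 49518 / 54
w2 = 917 RPM

917 RPM


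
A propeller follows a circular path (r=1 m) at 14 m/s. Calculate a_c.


Given: v = 14 m/s, r = 1 m
Using a_c = v^2 / r
a_c = 14^2 / 1
a_c = 196 / 1
a_c = 196 m/s^2

196 m/s^2


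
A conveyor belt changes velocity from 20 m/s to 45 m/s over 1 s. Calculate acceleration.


Given: initial velocity v0 = 20 m/s, final velocity v = 45 m/s, time t = 1 s
Using a = (v - v0) / t
a = (45 - 20) / 1
a = 25 / 1
a = 25 m/s^2

25 m/s^2


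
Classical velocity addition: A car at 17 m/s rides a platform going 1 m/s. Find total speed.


Given: object velocity = 17 m/s, platform velocity = 1 m/s (same direction)
Using classical velocity addition: v_total = v_object + v_platform
v_total = 17 + 1
v_total = 18 m/s

18 m/s


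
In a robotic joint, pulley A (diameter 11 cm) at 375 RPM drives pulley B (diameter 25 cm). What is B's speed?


Given: D1 = 11 cm, w1 = 375 RPM, D2 = 25 cm
Using D1*w1 = D2*w2
w2 = D1*w1 / D2
w2 = 11*375 / 25
w2 = 4125 / 25
w2 = 165 RPM

165 RPM


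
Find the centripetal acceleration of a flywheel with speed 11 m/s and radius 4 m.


Given: v = 11 m/s, r = 4 m
Using a_c = v^2 / r
a_c = 11^2 / 4
a_c = 121 / 4
a_c = 121/4 m/s^2

121/4 m/s^2


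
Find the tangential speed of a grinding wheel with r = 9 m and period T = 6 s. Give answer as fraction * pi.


Given: radius r = 9 m, period T = 6 s
Using v = 2*pi*r / T
v = 2*pi*9 / 6
v = 18*pi / 6
v = 3*pi m/s

3*pi m/s


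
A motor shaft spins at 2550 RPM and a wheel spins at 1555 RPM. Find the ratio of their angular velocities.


Given: RPM_A = 2550, RPM_B = 1555
omega = 2*pi*RPM/60, so omega_A/omega_B = RPM_A / RPM_B
omega_A/omega_B = 2550 / 1555
omega_A/omega_B = 510/311

510/311


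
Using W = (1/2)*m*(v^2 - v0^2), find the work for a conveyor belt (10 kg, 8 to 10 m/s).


Given: m = 10 kg, v0 = 8 m/s, v = 10 m/s
Using W = (1/2)*m*(v^2 - v0^2)
v^2 = 10^2 = 100
v0^2 = 8^2 = 64
v^2 - v0^2 = 100 - 64 = 36
W = (1/2)*10*36 = 180 J

180 J


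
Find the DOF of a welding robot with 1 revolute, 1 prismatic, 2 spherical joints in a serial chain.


Given: serial robot with 1 revolute, 1 prismatic, 2 spherical joints
DOF contribution per joint type: revolute=1, prismatic=1, spherical=3, fixed=0
DOF = 1*1 + 1*1 + 2*3
DOF = 8

8


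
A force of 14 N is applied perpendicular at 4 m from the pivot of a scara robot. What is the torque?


Given: F = 14 N, r = 4 m, angle = 90 deg (perpendicular)
Using tau = F * r * sin(90)
sin(90) = 1
tau = 14 * 4 * 1
tau = 56 Nm

56 Nm


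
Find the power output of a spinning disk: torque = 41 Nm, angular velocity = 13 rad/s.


Given: tau = 41 Nm, omega = 13 rad/s
Using P = tau * omega
P = 41 * 13
P = 533 W

533 W


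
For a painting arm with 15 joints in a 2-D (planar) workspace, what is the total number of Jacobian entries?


Given: task space dimension = 2, joints = 15
Jacobian is a 2 x 15 matrix
Total entries = rows * columns
Total = 2 * 15
Total = 30

30


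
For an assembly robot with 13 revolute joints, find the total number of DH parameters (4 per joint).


Given: 13 joints, 4 DH parameters per joint (d, theta, a, alpha)
Total DH parameters = number_of_joints * 4
Total = 13 * 4
Total = 52

52


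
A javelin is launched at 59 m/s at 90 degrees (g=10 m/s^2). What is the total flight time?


Given: v0 = 59 m/s, theta = 90 deg, g = 10 m/s^2
sin(90) = 1
Using T = 2*v0*sin(theta) / g
T = 2*59*1 / 10
T = 118 / 10
T = 59/5 s

59/5 s


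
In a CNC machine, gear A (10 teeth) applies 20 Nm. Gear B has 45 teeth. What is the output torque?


Given: N1 = 10, N2 = 45, T1 = 20 Nm
Using T2/T1 = N2/N1
T2 = T1 * N2 / N1
T2 = 20 * 45 / 10
T2 = 900 / 10
T2 = 90 Nm

90 Nm


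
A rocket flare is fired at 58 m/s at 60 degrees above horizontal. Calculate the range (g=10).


Given: v0 = 58 m/s, theta = 60 deg, g = 10 m/s^2
sin(2*60) = sin(120) = sqrt(3)/2
Using R = v0^2 * sin(2*theta) / g
R = 58^2 * (sqrt(3)/2) / 10
R = 3364 * sqrt(3) / 20
R = 841/5*sqrt(3) m

841/5*sqrt(3) m


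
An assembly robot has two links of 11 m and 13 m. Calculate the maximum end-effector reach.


Given: L1 = 11 m, L2 = 13 m
For a 2-link planar arm, max reach = L1 + L2 (fully extended)
Max reach = 11 + 13
Max reach = 24 m

24 m


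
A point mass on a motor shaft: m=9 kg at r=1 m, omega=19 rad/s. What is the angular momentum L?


Given: m = 9 kg, r = 1 m, omega = 19 rad/s
For a point mass: I = m*r^2
I = 9*1^2 = 9*1 = 9
L = I*omega = 9*19
L = 171 kg*m^2/s

171 kg*m^2/s


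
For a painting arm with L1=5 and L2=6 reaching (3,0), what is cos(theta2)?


Given: L1 = 5, L2 = 6, target (x, y) = (3, 0)
Using cos(theta2) = (x^2 + y^2 - L1^2 - L2^2) / (2*L1*L2)
x^2 + y^2 = 3^2 + 0 = 9
L1^2 + L2^2 = 25 + 36 = 61
Numerator = 9 - 61 = -52
Denominator = 2*5*6 = 60
cos(theta2) = -52/60 = -13/15

-13/15


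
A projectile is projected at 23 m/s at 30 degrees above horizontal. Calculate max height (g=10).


Given: v0 = 23 m/s, theta = 30 deg, g = 10 m/s^2
sin^2(30) = 1/4
Using H = v0^2 * sin^2(theta) / (2*g)
H = 23^2 * 1/4 / (2*10)
H = 529 * 1/4 / 20
H = 529/4 / 20
H = 529/80 m

529/80 m


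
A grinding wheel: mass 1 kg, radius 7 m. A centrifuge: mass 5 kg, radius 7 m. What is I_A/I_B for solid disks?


Given: M1=1 kg, R1=7 m, M2=5 kg, R2=7 m
For a disk: I = (1/2)*M*R^2, so I_A/I_B = (M1*R1^2)/(M2*R2^2)
M1*R1^2 = 1*49 = 49
M2*R2^2 = 5*49 = 245
I_A/I_B = 49/245 = 1/5

1/5


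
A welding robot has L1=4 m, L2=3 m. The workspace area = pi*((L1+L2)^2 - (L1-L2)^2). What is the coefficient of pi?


Given: L1 = 4, L2 = 3
(L1+L2)^2 = (7)^2 = 49
(L1-L2)^2 = (1)^2 = 1
Difference = 49 - 1 = 48
This equals 4*L1*L2 = 4*4*3 = 48
Workspace area = 48*pi

48


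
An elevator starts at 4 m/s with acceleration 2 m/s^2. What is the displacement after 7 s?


Given: v0 = 4 m/s, a = 2 m/s^2, t = 7 s
Using s = v0*t + (1/2)*a*t^2
s = 4*7 + (1/2)*2*7^2
s = 28 + (1/2)*98
s = 28 + 49
s = 77

77 m


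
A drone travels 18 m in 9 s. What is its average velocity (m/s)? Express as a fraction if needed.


Given: distance d = 18 m, time t = 9 s
Using v = d / t
v = 18 / 9
v = 2 m/s

2 m/s


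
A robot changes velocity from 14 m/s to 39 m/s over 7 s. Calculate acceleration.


Given: initial velocity v0 = 14 m/s, final velocity v = 39 m/s, time t = 7 s
Using a = (v - v0) / t
a = (39 - 14) / 7
a = 25 / 7
a = 25/7 m/s^2

25/7 m/s^2


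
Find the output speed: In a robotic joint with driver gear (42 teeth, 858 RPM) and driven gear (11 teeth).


Given: N1 = 42 teeth, w1 = 858 RPM, N2 = 11 teeth
Using N1*w1 = N2*w2
w2 = N1*w1 / N2
w2 = 42*858 / 11
w2 = 36036 / 11
w2 = 3276 RPM

3276 RPM


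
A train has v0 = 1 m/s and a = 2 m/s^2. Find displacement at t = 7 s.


Given: v0 = 1 m/s, a = 2 m/s^2, t = 7 s
Using s = v0*t + (1/2)*a*t^2
s = 1*7 + (1/2)*2*7^2
s = 7 + (1/2)*98
s = 7 + 49
s = 56

56 m


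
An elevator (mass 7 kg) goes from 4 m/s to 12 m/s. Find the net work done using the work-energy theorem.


Given: m = 7 kg, v0 = 4 m/s, v = 12 m/s
Using W = (1/2)*m*(v^2 - v0^2)
v^2 = 12^2 = 144
v0^2 = 4^2 = 16
v^2 - v0^2 = 144 - 16 = 128
W = (1/2)*7*128 = 448 J

448 J


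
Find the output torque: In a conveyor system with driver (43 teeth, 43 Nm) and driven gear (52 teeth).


Given: N1 = 43, N2 = 52, T1 = 43 Nm
Using T2/T1 = N2/N1
T2 = T1 * N2 / N1
T2 = 43 * 52 / 43
T2 = 2236 / 43
T2 = 52 Nm

52 Nm


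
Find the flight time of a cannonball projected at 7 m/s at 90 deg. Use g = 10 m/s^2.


Given: v0 = 7 m/s, theta = 90 deg, g = 10 m/s^2
sin(90) = 1
Using T = 2*v0*sin(theta) / g
T = 2*7*1 / 10
T = 14 / 10
T = 7/5 s

7/5 s


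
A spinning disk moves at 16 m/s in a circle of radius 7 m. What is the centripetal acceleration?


Given: v = 16 m/s, r = 7 m
Using a_c = v^2 / r
a_c = 16^2 / 7
a_c = 256 / 7
a_c = 256/7 m/s^2

256/7 m/s^2


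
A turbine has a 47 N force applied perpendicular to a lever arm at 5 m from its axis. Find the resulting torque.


Given: F = 47 N, r = 5 m, angle = 90 deg (perpendicular)
Using tau = F * r * sin(90)
sin(90) = 1
tau = 47 * 5 * 1
tau = 235 Nm

235 Nm


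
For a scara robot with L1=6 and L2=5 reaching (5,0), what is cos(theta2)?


Given: L1 = 6, L2 = 5, target (x, y) = (5, 0)
Using cos(theta2) = (x^2 + y^2 - L1^2 - L2^2) / (2*L1*L2)
x^2 + y^2 = 5^2 + 0 = 25
L1^2 + L2^2 = 36 + 25 = 61
Numerator = 25 - 61 = -36
Denominator = 2*6*5 = 60
cos(theta2) = -36/60 = -3/5

-3/5


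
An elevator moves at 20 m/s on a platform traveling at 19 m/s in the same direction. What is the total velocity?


Given: object velocity = 20 m/s, platform velocity = 19 m/s (same direction)
Using classical velocity addition: v_total = v_object + v_platform
v_total = 20 + 19
v_total = 39 m/s

39 m/s


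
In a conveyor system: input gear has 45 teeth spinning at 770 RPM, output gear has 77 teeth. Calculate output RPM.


Given: N1 = 45 teeth, w1 = 770 RPM, N2 = 77 teeth
Using N1*w1 = N2*w2
w2 = N1*w1 / N2
w2 = 45*770 / 77
w2 = 34650 / 77
w2 = 450 RPM

450 RPM


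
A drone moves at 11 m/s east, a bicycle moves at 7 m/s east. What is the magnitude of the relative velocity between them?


Given: v_A = 11 m/s east, v_B = 7 m/s east
Both move in the same direction; relative speed = |v_A - v_B|
|11 - 7| = |4|
= 4 m/s

4 m/s


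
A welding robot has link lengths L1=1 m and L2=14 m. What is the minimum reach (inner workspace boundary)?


Given: L1 = 1 m, L2 = 14 m
For a 2-link planar arm, min reach = |L1 - L2| (second link folded back)
Min reach = |1 - 14|
Min reach = 13 m

13 m


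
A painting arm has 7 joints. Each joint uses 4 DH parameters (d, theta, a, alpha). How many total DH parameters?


Given: 7 joints, 4 DH parameters per joint (d, theta, a, alpha)
Total DH parameters = number_of_joints * 4
Total = 7 * 4
Total = 28

28


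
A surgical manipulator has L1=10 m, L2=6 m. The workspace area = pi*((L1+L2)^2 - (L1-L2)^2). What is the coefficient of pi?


Given: L1 = 10, L2 = 6
(L1+L2)^2 = (16)^2 = 256
(L1-L2)^2 = (4)^2 = 16
Difference = 256 - 16 = 240
This equals 4*L1*L2 = 4*10*6 = 240
Workspace area = 240*pi

240


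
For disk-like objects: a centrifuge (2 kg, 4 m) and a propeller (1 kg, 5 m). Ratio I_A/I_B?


Given: M1=2 kg, R1=4 m, M2=1 kg, R2=5 m
For a disk: I = (1/2)*M*R^2, so I_A/I_B = (M1*R1^2)/(M2*R2^2)
M1*R1^2 = 2*16 = 32
M2*R2^2 = 1*25 = 25
I_A/I_B = 32/25 = 32/25

32/25


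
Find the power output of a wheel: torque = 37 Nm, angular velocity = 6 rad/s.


Given: tau = 37 Nm, omega = 6 rad/s
Using P = tau * omega
P = 37 * 6
P = 222 W

222 W


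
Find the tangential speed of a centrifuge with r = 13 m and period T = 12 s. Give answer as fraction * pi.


Given: radius r = 13 m, period T = 12 s
Using v = 2*pi*r / T
v = 2*pi*13 / 12
v = 26*pi / 12
v = 13/6*pi m/s

13/6*pi m/s


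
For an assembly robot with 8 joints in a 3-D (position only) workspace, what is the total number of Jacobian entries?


Given: task space dimension = 3, joints = 8
Jacobian is a 3 x 8 matrix
Total entries = rows * columns
Total = 3 * 8
Total = 24

24


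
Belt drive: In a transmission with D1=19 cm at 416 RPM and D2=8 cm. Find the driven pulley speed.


Given: D1 = 19 cm, w1 = 416 RPM, D2 = 8 cm
Using D1*w1 = D2*w2
w2 = D1*w1 / D2
w2 = 19*416 / 8
w2 = 7904 / 8
w2 = 988 RPM

988 RPM


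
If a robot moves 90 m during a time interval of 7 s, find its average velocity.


Given: distance d = 90 m, time t = 7 s
Using v = d / t
v = 90 / 7
v = 90/7 m/s

90/7 m/s


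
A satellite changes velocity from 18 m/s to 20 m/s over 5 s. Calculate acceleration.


Given: initial velocity v0 = 18 m/s, final velocity v = 20 m/s, time t = 5 s
Using a = (v - v0) / t
a = (20 - 18) / 5
a = 2 / 5
a = 2/5 m/s^2

2/5 m/s^2


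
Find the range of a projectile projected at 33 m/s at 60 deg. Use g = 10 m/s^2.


Given: v0 = 33 m/s, theta = 60 deg, g = 10 m/s^2
sin(2*60) = sin(120) = sqrt(3)/2
Using R = v0^2 * sin(2*theta) / g
R = 33^2 * (sqrt(3)/2) / 10
R = 1089 * sqrt(3) / 20
R = 1089/20*sqrt(3) m

1089/20*sqrt(3) m


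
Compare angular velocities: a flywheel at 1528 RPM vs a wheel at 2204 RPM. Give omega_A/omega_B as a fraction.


Given: RPM_A = 1528, RPM_B = 2204
omega = 2*pi*RPM/60, so omega_A/omega_B = RPM_A / RPM_B
omega_A/omega_B = 1528 / 2204
omega_A/omega_B = 382/551

382/551


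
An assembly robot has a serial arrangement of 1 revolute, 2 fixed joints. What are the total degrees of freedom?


Given: serial robot with 1 revolute, 2 fixed joints
DOF contribution per joint type: revolute=1, prismatic=1, spherical=3, fixed=0
DOF = 1*1 + 2*0
DOF = 1

1


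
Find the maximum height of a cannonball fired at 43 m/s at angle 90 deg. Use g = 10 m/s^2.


Given: v0 = 43 m/s, theta = 90 deg, g = 10 m/s^2
sin^2(90) = 1
Using H = v0^2 * sin^2(theta) / (2*g)
H = 43^2 * 1 / (2*10)
H = 1849 * 1 / 20
H = 1849 / 20
H = 1849/20 m

1849/20 m


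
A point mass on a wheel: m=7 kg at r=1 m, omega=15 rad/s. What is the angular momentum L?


Given: m = 7 kg, r = 1 m, omega = 15 rad/s
For a point mass: I = m*r^2
I = 7*1^2 = 7*1 = 7
L = I*omega = 7*15
L = 105 kg*m^2/s

105 kg*m^2/s


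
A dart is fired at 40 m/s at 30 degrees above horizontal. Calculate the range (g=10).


Given: v0 = 40 m/s, theta = 30 deg, g = 10 m/s^2
sin(2*30) = sin(60) = sqrt(3)/2
Using R = v0^2 * sin(2*theta) / g
R = 40^2 * (sqrt(3)/2) / 10
R = 1600 * sqrt(3) / 20
R = 80*sqrt(3) m

80*sqrt(3) m


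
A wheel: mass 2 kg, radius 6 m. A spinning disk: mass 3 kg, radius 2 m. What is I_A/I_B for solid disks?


Given: M1=2 kg, R1=6 m, M2=3 kg, R2=2 m
For a disk: I = (1/2)*M*R^2, so I_A/I_B = (M1*R1^2)/(M2*R2^2)
M1*R1^2 = 2*36 = 72
M2*R2^2 = 3*4 = 12
I_A/I_B = 72/12 = 6

6


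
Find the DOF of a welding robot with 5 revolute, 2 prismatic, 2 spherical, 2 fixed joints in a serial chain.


Given: serial robot with 5 revolute, 2 prismatic, 2 spherical, 2 fixed joints
DOF contribution per joint type: revolute=1, prismatic=1, spherical=3, fixed=0
DOF = 5*1 + 2*1 + 2*3 + 2*0
DOF = 13

13


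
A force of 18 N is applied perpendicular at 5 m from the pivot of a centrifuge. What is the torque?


Given: F = 18 N, r = 5 m, angle = 90 deg (perpendicular)
Using tau = F * r * sin(90)
sin(90) = 1
tau = 18 * 5 * 1
tau = 90 Nm

90 Nm


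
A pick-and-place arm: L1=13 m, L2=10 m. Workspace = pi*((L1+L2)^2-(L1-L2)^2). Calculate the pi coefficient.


Given: L1 = 13, L2 = 10
(L1+L2)^2 = (23)^2 = 529
(L1-L2)^2 = (3)^2 = 9
Difference = 529 - 9 = 520
This equals 4*L1*L2 = 4*13*10 = 520
Workspace area = 520*pi

520


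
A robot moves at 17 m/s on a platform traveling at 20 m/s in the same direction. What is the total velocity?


Given: object velocity = 17 m/s, platform velocity = 20 m/s (same direction)
Using classical velocity addition: v_total = v_object + v_platform
v_total = 17 + 20
v_total = 37 m/s

37 m/s


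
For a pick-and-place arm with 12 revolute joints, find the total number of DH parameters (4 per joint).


Given: 12 joints, 4 DH parameters per joint (d, theta, a, alpha)
Total DH parameters = number_of_joints * 4
Total = 12 * 4
Total = 48

48


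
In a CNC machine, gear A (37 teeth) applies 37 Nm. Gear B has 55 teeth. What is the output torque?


Given: N1 = 37, N2 = 55, T1 = 37 Nm
Using T2/T1 = N2/N1
T2 = T1 * N2 / N1
T2 = 37 * 55 / 37
T2 = 2035 / 37
T2 = 55 Nm

55 Nm


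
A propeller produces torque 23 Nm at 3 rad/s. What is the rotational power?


Given: tau = 23 Nm, omega = 3 rad/s
Using P = tau * omega
P = 23 * 3
P = 69 W

69 W


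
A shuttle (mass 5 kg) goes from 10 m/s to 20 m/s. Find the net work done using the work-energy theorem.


Given: m = 5 kg, v0 = 10 m/s, v = 20 m/s
Using W = (1/2)*m*(v^2 - v0^2)
v^2 = 20^2 = 400
v0^2 = 10^2 = 100
v^2 - v0^2 = 400 - 100 = 300
W = (1/2)*5*300 = 750 J

750 J


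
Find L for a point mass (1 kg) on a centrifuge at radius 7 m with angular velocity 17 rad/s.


Given: m = 1 kg, r = 7 m, omega = 17 rad/s
For a point mass: I = m*r^2
I = 1*7^2 = 1*49 = 49
L = I*omega = 49*17
L = 833 kg*m^2/s

833 kg*m^2/s


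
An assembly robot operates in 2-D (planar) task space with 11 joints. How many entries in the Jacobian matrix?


Given: task space dimension = 2, joints = 11
Jacobian is a 2 x 11 matrix
Total entries = rows * columns
Total = 2 * 11
Total = 22

22


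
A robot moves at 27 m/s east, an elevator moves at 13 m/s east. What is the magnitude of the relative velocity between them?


Given: v_A = 27 m/s east, v_B = 13 m/s east
Both move in the same direction; relative speed = |v_A - v_B|
|27 - 13| = |14|
= 14 m/s

14 m/s


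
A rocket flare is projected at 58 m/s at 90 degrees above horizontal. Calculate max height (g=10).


Given: v0 = 58 m/s, theta = 90 deg, g = 10 m/s^2
sin^2(90) = 1
Using H = v0^2 * sin^2(theta) / (2*g)
H = 58^2 * 1 / (2*10)
H = 3364 * 1 / 20
H = 3364 / 20
H = 841/5 m

841/5 m


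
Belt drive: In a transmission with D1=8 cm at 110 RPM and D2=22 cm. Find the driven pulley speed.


Given: D1 = 8 cm, w1 = 110 RPM, D2 = 22 cm
Using D1*w1 = D2*w2
w2 = D1*w1 / D2
w2 = 8*110 / 22
w2 = 880 / 22
w2 = 40 RPM

40 RPM


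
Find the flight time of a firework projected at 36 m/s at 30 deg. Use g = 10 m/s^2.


Given: v0 = 36 m/s, theta = 30 deg, g = 10 m/s^2
sin(30) = 1/2
Using T = 2*v0*sin(theta) / g
T = 2*36*1/2 / 10
T = 36 / 10
T = 18/5 s

18/5 s


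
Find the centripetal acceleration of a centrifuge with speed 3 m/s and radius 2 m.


Given: v = 3 m/s, r = 2 m
Using a_c = v^2 / r
a_c = 3^2 / 2
a_c = 9 / 2
a_c = 9/2 m/s^2

9/2 m/s^2


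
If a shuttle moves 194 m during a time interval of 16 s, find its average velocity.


Given: distance d = 194 m, time t = 16 s
Using v = d / t
v = 194 / 16
v = 97/8 m/s

97/8 m/s


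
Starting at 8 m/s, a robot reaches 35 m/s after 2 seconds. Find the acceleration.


Given: initial velocity v0 = 8 m/s, final velocity v = 35 m/s, time t = 2 s
Using a = (v - v0) / t
a = (35 - 8) / 2
a = 27 / 2
a = 27/2 m/s^2

27/2 m/s^2


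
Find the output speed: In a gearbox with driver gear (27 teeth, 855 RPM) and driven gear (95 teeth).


Given: N1 = 27 teeth, w1 = 855 RPM, N2 = 95 teeth
Using N1*w1 = N2*w2
w2 = N1*w1 / N2
w2 = 27*855 / 95
w2 = 23085 / 95
w2 = 243 RPM

243 RPM


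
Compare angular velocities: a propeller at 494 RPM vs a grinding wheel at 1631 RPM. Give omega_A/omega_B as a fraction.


Given: RPM_A = 494, RPM_B = 1631
omega = 2*pi*RPM/60, so omega_A/omega_B = RPM_A / RPM_B
omega_A/omega_B = 494 / 1631
omega_A/omega_B = 494/1631

494/1631


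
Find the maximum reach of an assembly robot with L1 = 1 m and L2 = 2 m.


Given: L1 = 1 m, L2 = 2 m
For a 2-link planar arm, max reach = L1 + L2 (fully extended)
Max reach = 1 + 2
Max reach = 3 m

3 m


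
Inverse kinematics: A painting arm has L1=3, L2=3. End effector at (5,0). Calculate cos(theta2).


Given: L1 = 3, L2 = 3, target (x, y) = (5, 0)
Using cos(theta2) = (x^2 + y^2 - L1^2 - L2^2) / (2*L1*L2)
x^2 + y^2 = 5^2 + 0 = 25
L1^2 + L2^2 = 9 + 9 = 18
Numerator = 25 - 18 = 7
Denominator = 2*3*3 = 18
cos(theta2) = 7/18 = 7/18

7/18


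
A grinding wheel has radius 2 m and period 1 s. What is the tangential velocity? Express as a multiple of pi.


Given: radius r = 2 m, period T = 1 s
Using v = 2*pi*r / T
v = 2*pi*2 / 1
v = 4*pi / 1
v = 4*pi m/s

4*pi m/s


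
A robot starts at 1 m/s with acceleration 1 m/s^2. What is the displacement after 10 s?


Given: v0 = 1 m/s, a = 1 m/s^2, t = 10 s
Using s = v0*t + (1/2)*a*t^2
s = 1*10 + (1/2)*1*10^2
s = 10 + (1/2)*100
s = 10 + 50
s = 60

60 m


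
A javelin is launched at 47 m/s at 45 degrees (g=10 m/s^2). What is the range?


Given: v0 = 47 m/s, theta = 45 deg, g = 10 m/s^2
sin(2*45) = sin(90) = 1
Using R = v0^2 * sin(2*theta) / g
R = 47^2 * 1 / 10
R = 2209 / 10
R = 2209/10 m

2209/10 m


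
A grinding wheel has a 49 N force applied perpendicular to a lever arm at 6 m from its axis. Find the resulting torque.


Given: F = 49 N, r = 6 m, angle = 90 deg (perpendicular)
Using tau = F * r * sin(90)
sin(90) = 1
tau = 49 * 6 * 1
tau = 294 Nm

294 Nm


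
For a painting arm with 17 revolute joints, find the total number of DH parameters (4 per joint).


Given: 17 joints, 4 DH parameters per joint (d, theta, a, alpha)
Total DH parameters = number_of_joints * 4
Total = 17 * 4
Total = 68

68


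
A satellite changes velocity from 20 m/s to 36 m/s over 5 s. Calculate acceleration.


Given: initial velocity v0 = 20 m/s, final velocity v = 36 m/s, time t = 5 s
Using a = (v - v0) / t
a = (36 - 20) / 5
a = 16 / 5
a = 16/5 m/s^2

16/5 m/s^2


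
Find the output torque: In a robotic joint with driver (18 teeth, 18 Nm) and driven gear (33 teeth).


Given: N1 = 18, N2 = 33, T1 = 18 Nm
Using T2/T1 = N2/N1
T2 = T1 * N2 / N1
T2 = 18 * 33 / 18
T2 = 594 / 18
T2 = 33 Nm

33 Nm


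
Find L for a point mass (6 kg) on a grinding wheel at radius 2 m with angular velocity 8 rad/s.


Given: m = 6 kg, r = 2 m, omega = 8 rad/s
For a point mass: I = m*r^2
I = 6*2^2 = 6*4 = 24
L = I*omega = 24*8
L = 192 kg*m^2/s

192 kg*m^2/s


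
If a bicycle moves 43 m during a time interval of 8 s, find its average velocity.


Given: distance d = 43 m, time t = 8 s
Using v = d / t
v = 43 / 8
v = 43/8 m/s

43/8 m/s


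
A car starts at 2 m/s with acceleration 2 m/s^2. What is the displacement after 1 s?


Given: v0 = 2 m/s, a = 2 m/s^2, t = 1 s
Using s = v0*t + (1/2)*a*t^2
s = 2*1 + (1/2)*2*1^2
s = 2 + (1/2)*2
s = 2 + 1
s = 3

3 m


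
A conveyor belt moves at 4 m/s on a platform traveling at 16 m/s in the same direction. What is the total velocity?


Given: object velocity = 4 m/s, platform velocity = 16 m/s (same direction)
Using classical velocity addition: v_total = v_object + v_platform
v_total = 4 + 16
v_total = 20 m/s

20 m/s


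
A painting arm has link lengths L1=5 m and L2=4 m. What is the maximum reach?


Given: L1 = 5 m, L2 = 4 m
For a 2-link planar arm, max reach = L1 + L2 (fully extended)
Max reach = 5 + 4
Max reach = 9 m

9 m


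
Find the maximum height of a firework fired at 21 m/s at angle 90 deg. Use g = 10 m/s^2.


Given: v0 = 21 m/s, theta = 90 deg, g = 10 m/s^2
sin^2(90) = 1
Using H = v0^2 * sin^2(theta) / (2*g)
H = 21^2 * 1 / (2*10)
H = 441 * 1 / 20
H = 441 / 20
H = 441/20 m

441/20 m


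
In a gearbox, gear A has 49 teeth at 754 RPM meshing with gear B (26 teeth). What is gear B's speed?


Given: N1 = 49 teeth, w1 = 754 RPM, N2 = 26 teeth
Using N1*w1 = N2*w2
w2 = N1*w1 / N2
w2 = 49*754 / 26
w2 = 36946 / 26
w2 = 1421 RPM

1421 RPM


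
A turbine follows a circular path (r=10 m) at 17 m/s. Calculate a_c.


Given: v = 17 m/s, r = 10 m
Using a_c = v^2 / r
a_c = 17^2 / 10
a_c = 289 / 10
a_c = 289/10 m/s^2

289/10 m/s^2


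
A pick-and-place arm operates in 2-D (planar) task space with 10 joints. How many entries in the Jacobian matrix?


Given: task space dimension = 2, joints = 10
Jacobian is a 2 x 10 matrix
Total entries = rows * columns
Total = 2 * 10
Total = 20

20


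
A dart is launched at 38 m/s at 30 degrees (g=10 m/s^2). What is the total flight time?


Given: v0 = 38 m/s, theta = 30 deg, g = 10 m/s^2
sin(30) = 1/2
Using T = 2*v0*sin(theta) / g
T = 2*38*1/2 / 10
T = 38 / 10
T = 19/5 s

19/5 s


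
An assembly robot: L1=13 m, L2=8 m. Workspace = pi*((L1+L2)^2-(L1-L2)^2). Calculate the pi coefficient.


Given: L1 = 13, L2 = 8
(L1+L2)^2 = (21)^2 = 441
(L1-L2)^2 = (5)^2 = 25
Difference = 441 - 25 = 416
This equals 4*L1*L2 = 4*13*8 = 416
Workspace area = 416*pi

416


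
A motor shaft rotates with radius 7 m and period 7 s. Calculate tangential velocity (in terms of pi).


Given: radius r = 7 m, period T = 7 s
Using v = 2*pi*r / T
v = 2*pi*7 / 7
v = 14*pi / 7
v = 2*pi m/s

2*pi m/s


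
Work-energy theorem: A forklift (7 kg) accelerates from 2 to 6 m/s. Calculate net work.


Given: m = 7 kg, v0 = 2 m/s, v = 6 m/s
Using W = (1/2)*m*(v^2 - v0^2)
v^2 = 6^2 = 36
v0^2 = 2^2 = 4
v^2 - v0^2 = 36 - 4 = 32
W = (1/2)*7*32 = 112 J

112 J


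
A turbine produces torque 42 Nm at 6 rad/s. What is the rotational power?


Given: tau = 42 Nm, omega = 6 rad/s
Using P = tau * omega
P = 42 * 6
P = 252 W

252 W


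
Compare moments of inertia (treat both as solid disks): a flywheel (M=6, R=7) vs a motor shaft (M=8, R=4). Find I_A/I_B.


Given: M1=6 kg, R1=7 m, M2=8 kg, R2=4 m
For a disk: I = (1/2)*M*R^2, so I_A/I_B = (M1*R1^2)/(M2*R2^2)
M1*R1^2 = 6*49 = 294
M2*R2^2 = 8*16 = 128
I_A/I_B = 294/128 = 147/64

147/64


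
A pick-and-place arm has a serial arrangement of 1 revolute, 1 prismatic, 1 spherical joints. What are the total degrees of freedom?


Given: serial robot with 1 revolute, 1 prismatic, 1 spherical joints
DOF contribution per joint type: revolute=1, prismatic=1, spherical=3, fixed=0
DOF = 1*1 + 1*1 + 1*3
DOF = 5

5


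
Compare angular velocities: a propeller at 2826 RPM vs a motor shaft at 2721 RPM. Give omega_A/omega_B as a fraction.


Given: RPM_A = 2826, RPM_B = 2721
omega = 2*pi*RPM/60, so omega_A/omega_B = RPM_A / RPM_B
omega_A/omega_B = 2826 / 2721
omega_A/omega_B = 942/907

942/907


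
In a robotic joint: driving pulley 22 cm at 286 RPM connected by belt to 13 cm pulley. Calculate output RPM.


Given: D1 = 22 cm, w1 = 286 RPM, D2 = 13 cm
Using D1*w1 = D2*w2
w2 = D1*w1 / D2
w2 = 22*286 / 13
w2 = 6292 / 13
w2 = 484 RPM

484 RPM


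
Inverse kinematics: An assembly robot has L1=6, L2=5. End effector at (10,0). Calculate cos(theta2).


Given: L1 = 6, L2 = 5, target (x, y) = (10, 0)
Using cos(theta2) = (x^2 + y^2 - L1^2 - L2^2) / (2*L1*L2)
x^2 + y^2 = 10^2 + 0 = 100
L1^2 + L2^2 = 36 + 25 = 61
Numerator = 100 - 61 = 39
Denominator = 2*6*5 = 60
cos(theta2) = 39/60 = 13/20

13/20


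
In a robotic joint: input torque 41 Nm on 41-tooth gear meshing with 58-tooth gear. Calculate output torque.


Given: N1 = 41, N2 = 58, T1 = 41 Nm
Using T2/T1 = N2/N1
T2 = T1 * N2 / N1
T2 = 41 * 58 / 41
T2 = 2378 / 41
T2 = 58 Nm

58 Nm


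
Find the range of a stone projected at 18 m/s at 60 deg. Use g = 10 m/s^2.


Given: v0 = 18 m/s, theta = 60 deg, g = 10 m/s^2
sin(2*60) = sin(120) = sqrt(3)/2
Using R = v0^2 * sin(2*theta) / g
R = 18^2 * (sqrt(3)/2) / 10
R = 324 * sqrt(3) / 20
R = 81/5*sqrt(3) m

81/5*sqrt(3) m


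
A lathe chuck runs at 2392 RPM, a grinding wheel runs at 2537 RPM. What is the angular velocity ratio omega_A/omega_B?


Given: RPM_A = 2392, RPM_B = 2537
omega = 2*pi*RPM/60, so omega_A/omega_B = RPM_A / RPM_B
omega_A/omega_B = 2392 / 2537
omega_A/omega_B = 2392/2537

2392/2537


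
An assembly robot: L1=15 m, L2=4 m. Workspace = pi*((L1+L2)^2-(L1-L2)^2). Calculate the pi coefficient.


Given: L1 = 15, L2 = 4
(L1+L2)^2 = (19)^2 = 361
(L1-L2)^2 = (11)^2 = 121
Difference = 361 - 121 = 240
This equals 4*L1*L2 = 4*15*4 = 240
Workspace area = 240*pi

240


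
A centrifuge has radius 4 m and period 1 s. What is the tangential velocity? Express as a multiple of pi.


Given: radius r = 4 m, period T = 1 s
Using v = 2*pi*r / T
v = 2*pi*4 / 1
v = 8*pi / 1
v = 8*pi m/s

8*pi m/s


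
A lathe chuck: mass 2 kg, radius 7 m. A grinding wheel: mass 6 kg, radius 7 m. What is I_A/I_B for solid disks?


Given: M1=2 kg, R1=7 m, M2=6 kg, R2=7 m
For a disk: I = (1/2)*M*R^2, so I_A/I_B = (M1*R1^2)/(M2*R2^2)
M1*R1^2 = 2*49 = 98
M2*R2^2 = 6*49 = 294
I_A/I_B = 98/294 = 1/3

1/3


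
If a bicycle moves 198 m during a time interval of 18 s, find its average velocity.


Given: distance d = 198 m, time t = 18 s
Using v = d / t
v = 198 / 18
v = 11 m/s

11 m/s


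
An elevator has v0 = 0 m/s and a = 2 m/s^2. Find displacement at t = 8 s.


Given: v0 = 0 m/s, a = 2 m/s^2, t = 8 s
Using s = v0*t + (1/2)*a*t^2
s = 0*8 + (1/2)*2*8^2
s = 0 + (1/2)*128
s = 0 + 64
s = 64

64 m


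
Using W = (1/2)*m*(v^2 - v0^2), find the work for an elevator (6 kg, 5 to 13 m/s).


Given: m = 6 kg, v0 = 5 m/s, v = 13 m/s
Using W = (1/2)*m*(v^2 - v0^2)
v^2 = 13^2 = 169
v0^2 = 5^2 = 25
v^2 - v0^2 = 169 - 25 = 144
W = (1/2)*6*144 = 432 J

432 J


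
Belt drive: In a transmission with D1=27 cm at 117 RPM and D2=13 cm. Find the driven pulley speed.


Given: D1 = 27 cm, w1 = 117 RPM, D2 = 13 cm
Using D1*w1 = D2*w2
w2 = D1*w1 / D2
w2 = 27*117 / 13
w2 = 3159 / 13
w2 = 243 RPM

243 RPM


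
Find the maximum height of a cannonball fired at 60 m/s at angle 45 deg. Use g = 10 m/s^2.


Given: v0 = 60 m/s, theta = 45 deg, g = 10 m/s^2
sin^2(45) = 1/2
Using H = v0^2 * sin^2(theta) / (2*g)
H = 60^2 * 1/2 / (2*10)
H = 3600 * 1/2 / 20
H = 1800 / 20
H = 90 m

90 m


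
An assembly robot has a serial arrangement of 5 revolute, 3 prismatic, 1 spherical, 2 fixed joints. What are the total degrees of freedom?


Given: serial robot with 5 revolute, 3 prismatic, 1 spherical, 2 fixed joints
DOF contribution per joint type: revolute=1, prismatic=1, spherical=3, fixed=0
DOF = 5*1 + 3*1 + 1*3 + 2*0
DOF = 11

11


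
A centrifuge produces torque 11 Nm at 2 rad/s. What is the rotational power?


Given: tau = 11 Nm, omega = 2 rad/s
Using P = tau * omega
P = 11 * 2
P = 22 W

22 W


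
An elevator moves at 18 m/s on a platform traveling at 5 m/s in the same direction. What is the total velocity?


Given: object velocity = 18 m/s, platform velocity = 5 m/s (same direction)
Using classical velocity addition: v_total = v_object + v_platform
v_total = 18 + 5
v_total = 23 m/s

23 m/s


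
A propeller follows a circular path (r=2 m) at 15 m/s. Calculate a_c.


Given: v = 15 m/s, r = 2 m
Using a_c = v^2 / r
a_c = 15^2 / 2
a_c = 225 / 2
a_c = 225/2 m/s^2

225/2 m/s^2


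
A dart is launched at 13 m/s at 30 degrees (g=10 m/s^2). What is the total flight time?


Given: v0 = 13 m/s, theta = 30 deg, g = 10 m/s^2
sin(30) = 1/2
Using T = 2*v0*sin(theta) / g
T = 2*13*1/2 / 10
T = 13 / 10
T = 13/10 s

13/10 s
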